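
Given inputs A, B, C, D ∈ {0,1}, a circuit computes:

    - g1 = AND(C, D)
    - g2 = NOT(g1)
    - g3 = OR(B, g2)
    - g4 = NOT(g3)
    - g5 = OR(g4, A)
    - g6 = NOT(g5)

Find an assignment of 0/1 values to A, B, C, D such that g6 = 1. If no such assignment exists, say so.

g6 = NOT(g5) must be 1, so g5 = 0.
g5 = OR(g4, A) must be 0, so both g4 = 0 and A = 0.
g4 = NOT(g3) must be 0, so g3 = 1.
Check with A=0, B=1, C=1, D=0:
g1 = AND(C, D) = AND(1, 0) = 0
g2 = NOT(g1) = NOT 0 = 1
g3 = OR(B, g2) = OR(1, 1) = 1
g4 = NOT(g3) = NOT 1 = 0
g5 = OR(g4, A) = OR(0, 0) = 0
g6 = NOT(g5) = NOT 0 = 1
So g6 = 1 as required.

A=0, B=1, C=1, D=0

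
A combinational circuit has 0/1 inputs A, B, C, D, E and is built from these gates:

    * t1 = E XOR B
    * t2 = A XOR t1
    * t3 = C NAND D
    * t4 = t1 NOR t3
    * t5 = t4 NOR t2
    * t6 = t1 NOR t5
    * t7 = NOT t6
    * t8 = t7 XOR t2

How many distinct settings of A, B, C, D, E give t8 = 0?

t8 = t7 XOR t2 must be 0, so t7 and t2 are equal.
Enumerating the 32 input combinations, 10 give t8 = 0 and 22 give t8 = 1.

10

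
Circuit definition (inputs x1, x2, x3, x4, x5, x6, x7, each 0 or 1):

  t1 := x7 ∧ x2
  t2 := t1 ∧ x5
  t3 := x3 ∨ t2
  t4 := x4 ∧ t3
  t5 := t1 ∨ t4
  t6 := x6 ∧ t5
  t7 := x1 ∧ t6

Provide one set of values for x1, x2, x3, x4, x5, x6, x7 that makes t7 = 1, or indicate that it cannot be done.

x1=1, x2=0, x3=1, x4=1, x5=1, x6=1, x7=1

Check with x1=1, x2=0, x3=1, x4=1, x5=1, x6=1, x7=1:
t1 = x7 ∧ x2 = 1 ∧ 0 = 0
t2 = t1 ∧ x5 = 0 ∧ 1 = 0
t3 = x3 ∨ t2 = 1 ∨ 0 = 1
t4 = x4 ∧ t3 = 1 ∧ 1 = 1
t5 = t1 ∨ t4 = 0 ∨ 1 = 1
t6 = x6 ∧ t5 = 1 ∧ 1 = 1
t7 = x1 ∧ t6 = 1 ∧ 1 = 1
So t7 = 1 as required.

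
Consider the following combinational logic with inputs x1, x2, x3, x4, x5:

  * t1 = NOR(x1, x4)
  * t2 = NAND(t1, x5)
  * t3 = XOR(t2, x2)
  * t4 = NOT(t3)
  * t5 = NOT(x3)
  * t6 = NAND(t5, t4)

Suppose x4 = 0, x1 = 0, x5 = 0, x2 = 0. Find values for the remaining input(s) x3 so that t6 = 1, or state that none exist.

x3=0

Check with x4 = 0, x1 = 0, x5 = 0, x2 = 0 and x3=0:
t1 = NOR(x1, x4) = NOR(0, 0) = 1
t2 = NAND(t1, x5) = NAND(1, 0) = 1
t3 = XOR(t2, x2) = XOR(1, 0) = 1
t4 = NOT(t3) = NOT 1 = 0
t5 = NOT(x3) = NOT 0 = 1
t6 = NAND(t5, t4) = NAND(1, 0) = 1
So t6 = 1.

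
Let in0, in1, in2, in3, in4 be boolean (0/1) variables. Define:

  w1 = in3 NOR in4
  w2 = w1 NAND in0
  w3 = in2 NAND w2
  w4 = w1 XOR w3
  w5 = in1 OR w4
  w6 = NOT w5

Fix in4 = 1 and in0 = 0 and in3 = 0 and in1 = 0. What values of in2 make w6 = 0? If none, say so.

in2=0

Check with in4 = 1 and in0 = 0 and in3 = 0 and in1 = 0 and in2=0:
w1 = in3 NOR in4 = 0 NOR 1 = 0
w2 = w1 NAND in0 = 0 NAND 0 = 1
w3 = in2 NAND w2 = 0 NAND 1 = 1
w4 = w1 XOR w3 = 0 XOR 1 = 1
w5 = in1 OR w4 = 0 OR 1 = 1
w6 = NOT w5 = NOT 1 = 0
So w6 = 0.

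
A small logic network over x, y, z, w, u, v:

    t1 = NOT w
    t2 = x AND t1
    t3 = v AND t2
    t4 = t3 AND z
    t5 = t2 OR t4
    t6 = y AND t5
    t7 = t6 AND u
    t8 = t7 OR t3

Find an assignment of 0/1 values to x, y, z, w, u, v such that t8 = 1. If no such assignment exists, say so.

x=1, y=1, z=0, w=0, u=1, v=0

Check with x=1, y=1, z=0, w=0, u=1, v=0:
t1 = NOT w = NOT 0 = 1
t2 = x AND t1 = 1 AND 1 = 1
t3 = v AND t2 = 0 AND 1 = 0
t4 = t3 AND z = 0 AND 0 = 0
t5 = t2 OR t4 = 1 OR 0 = 1
t6 = y AND t5 = 1 AND 1 = 1
t7 = t6 AND u = 1 AND 1 = 1
t8 = t7 OR t3 = 1 OR 0 = 1
So t8 = 1 as required.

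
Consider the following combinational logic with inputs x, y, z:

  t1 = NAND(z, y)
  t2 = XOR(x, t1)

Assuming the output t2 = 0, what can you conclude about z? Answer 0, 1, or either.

Both values of z occur among assignments with t2 = 0:
  z=0: x=1, y=0, z=0
  z=1: x=0, y=1, z=1

either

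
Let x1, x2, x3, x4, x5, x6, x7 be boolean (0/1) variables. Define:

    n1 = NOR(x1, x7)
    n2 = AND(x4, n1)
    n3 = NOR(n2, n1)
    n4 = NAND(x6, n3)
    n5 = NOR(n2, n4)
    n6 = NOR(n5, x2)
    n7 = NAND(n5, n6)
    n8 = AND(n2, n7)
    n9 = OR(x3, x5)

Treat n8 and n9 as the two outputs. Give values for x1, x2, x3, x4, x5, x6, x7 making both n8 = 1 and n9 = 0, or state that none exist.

x1=0, x2=1, x3=0, x4=1, x5=0, x6=0, x7=0

Check with x1=0, x2=1, x3=0, x4=1, x5=0, x6=0, x7=0:
n1 = NOR(x1, x7) = NOR(0, 0) = 1
n2 = AND(x4, n1) = AND(1, 1) = 1
n3 = NOR(n2, n1) = NOR(1, 1) = 0
n4 = NAND(x6, n3) = NAND(0, 0) = 1
n5 = NOR(n2, n4) = NOR(1, 1) = 0
n6 = NOR(n5, x2) = NOR(0, 1) = 0
n7 = NAND(n5, n6) = NAND(0, 0) = 1
n8 = AND(n2, n7) = AND(1, 1) = 1
n9 = OR(x3, x5) = OR(0, 0) = 0
So n8 = 1 and n9 = 0.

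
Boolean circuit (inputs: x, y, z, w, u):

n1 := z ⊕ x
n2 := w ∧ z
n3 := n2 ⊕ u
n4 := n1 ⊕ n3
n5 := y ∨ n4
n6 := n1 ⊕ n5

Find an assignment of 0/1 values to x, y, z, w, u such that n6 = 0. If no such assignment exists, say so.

x=1, y=0, z=1, w=0, u=0

Check with x=1, y=0, z=1, w=0, u=0:
n1 = z ⊕ x = 1 ⊕ 1 = 0
n2 = w ∧ z = 0 ∧ 1 = 0
n3 = n2 ⊕ u = 0 ⊕ 0 = 0
n4 = n1 ⊕ n3 = 0 ⊕ 0 = 0
n5 = y ∨ n4 = 0 ∨ 0 = 0
n6 = n1 ⊕ n5 = 0 ⊕ 0 = 0
So n6 = 0 as required.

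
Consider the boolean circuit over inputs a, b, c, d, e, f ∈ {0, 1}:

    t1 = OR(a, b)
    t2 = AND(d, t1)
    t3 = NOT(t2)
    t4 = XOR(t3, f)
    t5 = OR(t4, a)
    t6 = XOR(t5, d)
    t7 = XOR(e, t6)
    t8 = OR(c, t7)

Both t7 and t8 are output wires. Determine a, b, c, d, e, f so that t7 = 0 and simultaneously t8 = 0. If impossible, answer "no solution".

Check with a=1 b=0 c=0 d=0 e=1 f=1:
t1 = OR(a, b) = OR(1, 0) = 1
t2 = AND(d, t1) = AND(0, 1) = 0
t3 = NOT(t2) = NOT 0 = 1
t4 = XOR(t3, f) = XOR(1, 1) = 0
t5 = OR(t4, a) = OR(0, 1) = 1
t6 = XOR(t5, d) = XOR(1, 0) = 1
t7 = XOR(e, t6) = XOR(1, 1) = 0
t8 = OR(c, t7) = OR(0, 0) = 0
So t7 = 0 and t8 = 0.

a=1 b=0 c=0 d=0 e=1 f=1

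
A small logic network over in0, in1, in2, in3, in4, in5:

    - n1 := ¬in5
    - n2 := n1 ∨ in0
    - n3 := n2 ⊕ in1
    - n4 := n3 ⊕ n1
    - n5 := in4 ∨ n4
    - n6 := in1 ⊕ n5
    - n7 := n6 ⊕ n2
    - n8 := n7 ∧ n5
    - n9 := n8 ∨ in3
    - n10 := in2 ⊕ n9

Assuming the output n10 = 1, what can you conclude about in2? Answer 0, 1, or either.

either

Both values of in2 occur among assignments with n10 = 1:
  in2=0: in0=0, in1=0, in2=0, in3=0, in4=1, in5=1
  in2=1: in0=0, in1=0, in2=1, in3=0, in4=0, in5=0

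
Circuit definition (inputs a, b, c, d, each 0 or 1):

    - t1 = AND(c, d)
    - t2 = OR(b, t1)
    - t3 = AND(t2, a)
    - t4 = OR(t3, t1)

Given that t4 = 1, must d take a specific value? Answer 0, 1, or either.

either

Both values of d occur among assignments with t4 = 1:
  d=0: a=1, b=1, c=0, d=0
  d=1: a=0, b=0, c=1, d=1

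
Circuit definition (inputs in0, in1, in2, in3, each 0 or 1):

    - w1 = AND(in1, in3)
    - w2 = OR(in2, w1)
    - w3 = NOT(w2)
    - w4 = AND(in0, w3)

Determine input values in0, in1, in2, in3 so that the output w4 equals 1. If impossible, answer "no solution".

w4 = AND(in0, w3) must be 1, so both in0 = 1 and w3 = 1.
w3 = NOT(w2) must be 1, so w2 = 0.
Check with in0=1, in1=0, in2=0, in3=1:
w1 = AND(in1, in3) = AND(0, 1) = 0
w2 = OR(in2, w1) = OR(0, 0) = 0
w3 = NOT(w2) = NOT 0 = 1
w4 = AND(in0, w3) = AND(1, 1) = 1
So w4 = 1 as required.

in0=1, in1=0, in2=0, in3=1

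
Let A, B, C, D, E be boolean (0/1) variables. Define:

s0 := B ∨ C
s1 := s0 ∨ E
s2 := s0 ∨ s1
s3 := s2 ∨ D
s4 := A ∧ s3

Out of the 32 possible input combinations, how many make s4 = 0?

s4 = A ∧ s3 must be 0, so at least one of A, s3 is 0.
Enumerating the 32 input combinations, 17 give s4 = 0 and 15 give s4 = 1.

17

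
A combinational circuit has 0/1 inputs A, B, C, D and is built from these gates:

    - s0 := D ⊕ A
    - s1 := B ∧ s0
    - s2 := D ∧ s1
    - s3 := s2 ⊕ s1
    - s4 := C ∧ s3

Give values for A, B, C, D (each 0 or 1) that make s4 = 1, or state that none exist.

s4 = C ∧ s3 must be 1, so both C = 1 and s3 = 1.
s3 = s2 ⊕ s1 must be 1, so s2 and s1 differ.
Check with A=1, B=1, C=1, D=0:
s0 = D ⊕ A = 0 ⊕ 1 = 1
s1 = B ∧ s0 = 1 ∧ 1 = 1
s2 = D ∧ s1 = 0 ∧ 1 = 0
s3 = s2 ⊕ s1 = 0 ⊕ 1 = 1
s4 = C ∧ s3 = 1 ∧ 1 = 1
So s4 = 1 as required.

A=1, B=1, C=1, D=0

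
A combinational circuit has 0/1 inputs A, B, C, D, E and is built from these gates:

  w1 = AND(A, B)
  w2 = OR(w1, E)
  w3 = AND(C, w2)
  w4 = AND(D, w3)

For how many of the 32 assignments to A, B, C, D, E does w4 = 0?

27

w4 = AND(D, w3) must be 0, so at least one of D, w3 is 0.
Enumerating the 32 input combinations, 27 give w4 = 0 and 5 give w4 = 1.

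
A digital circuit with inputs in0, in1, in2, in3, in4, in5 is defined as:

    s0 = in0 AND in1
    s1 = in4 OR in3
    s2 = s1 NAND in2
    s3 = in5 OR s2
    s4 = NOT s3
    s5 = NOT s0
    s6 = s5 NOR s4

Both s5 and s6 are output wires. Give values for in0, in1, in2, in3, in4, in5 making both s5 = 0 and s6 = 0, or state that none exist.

Check with in0=1 in1=1 in2=1 in3=0 in4=1 in5=0:
s0 = in0 AND in1 = 1 AND 1 = 1
s1 = in4 OR in3 = 1 OR 0 = 1
s2 = s1 NAND in2 = 1 NAND 1 = 0
s3 = in5 OR s2 = 0 OR 0 = 0
s4 = NOT s3 = NOT 0 = 1
s5 = NOT s0 = NOT 1 = 0
s6 = s5 NOR s4 = 0 NOR 1 = 0
So s5 = 0 and s6 = 0.

in0=1 in1=1 in2=1 in3=0 in4=1 in5=0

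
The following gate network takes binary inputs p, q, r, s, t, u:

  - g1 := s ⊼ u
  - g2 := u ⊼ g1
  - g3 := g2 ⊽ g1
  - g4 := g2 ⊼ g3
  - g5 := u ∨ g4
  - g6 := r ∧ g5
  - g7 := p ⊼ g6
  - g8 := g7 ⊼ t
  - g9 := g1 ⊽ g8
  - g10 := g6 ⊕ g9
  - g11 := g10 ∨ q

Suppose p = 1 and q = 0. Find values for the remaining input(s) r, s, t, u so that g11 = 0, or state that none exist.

g11 = g10 ∨ q must be 0, so both g10 = 0 and q = 0.
Check with p = 1 and q = 0 and r=0, s=0, t=1, u=1:
g1 = s ⊼ u = 0 ⊼ 1 = 1
g2 = u ⊼ g1 = 1 ⊼ 1 = 0
g3 = g2 ⊽ g1 = 0 ⊽ 1 = 0
g4 = g2 ⊼ g3 = 0 ⊼ 0 = 1
g5 = u ∨ g4 = 1 ∨ 1 = 1
g6 = r ∧ g5 = 0 ∧ 1 = 0
g7 = p ⊼ g6 = 1 ⊼ 0 = 1
g8 = g7 ⊼ t = 1 ⊼ 1 = 0
g9 = g1 ⊽ g8 = 1 ⊽ 0 = 0
g10 = g6 ⊕ g9 = 0 ⊕ 0 = 0
g11 = g10 ∨ q = 0 ∨ 0 = 0
So g11 = 0.

r=0, s=0, t=1, u=1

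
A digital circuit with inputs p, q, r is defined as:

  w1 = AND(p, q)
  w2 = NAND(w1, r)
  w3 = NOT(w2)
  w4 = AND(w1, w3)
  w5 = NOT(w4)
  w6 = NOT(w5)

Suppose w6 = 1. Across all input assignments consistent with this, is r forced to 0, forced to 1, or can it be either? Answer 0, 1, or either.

1

w6 = NOT(w5) must be 1, so w5 = 0.
Every assignment with w6 = 1 has r = 1; there are 1 such assignment(s).
  p=1, q=1, r=1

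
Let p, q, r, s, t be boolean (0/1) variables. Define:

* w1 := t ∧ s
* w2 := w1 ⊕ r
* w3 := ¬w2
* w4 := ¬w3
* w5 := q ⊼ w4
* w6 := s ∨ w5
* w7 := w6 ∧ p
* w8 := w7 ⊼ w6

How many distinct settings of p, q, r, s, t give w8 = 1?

w8 = w7 ⊼ w6 must be 1, so at least one of w7, w6 is 0.
Enumerating the 32 input combinations, 18 give w8 = 1 and 14 give w8 = 0.

18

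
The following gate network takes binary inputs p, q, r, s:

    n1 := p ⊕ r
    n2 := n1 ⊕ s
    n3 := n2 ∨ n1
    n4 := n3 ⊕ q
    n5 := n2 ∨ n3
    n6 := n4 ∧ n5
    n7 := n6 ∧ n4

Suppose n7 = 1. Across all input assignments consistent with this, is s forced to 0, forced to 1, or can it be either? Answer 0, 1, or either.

Both values of s occur among assignments with n7 = 1:
  s=0: p=0, q=0, r=1, s=0
  s=1: p=0, q=0, r=0, s=1

either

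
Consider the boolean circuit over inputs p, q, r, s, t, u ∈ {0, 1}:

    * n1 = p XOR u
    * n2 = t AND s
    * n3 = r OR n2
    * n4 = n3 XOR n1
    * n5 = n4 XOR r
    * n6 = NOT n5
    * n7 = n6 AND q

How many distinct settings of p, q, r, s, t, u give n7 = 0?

n7 = n6 AND q must be 0, so at least one of n6, q is 0.
Enumerating the 64 input combinations, 48 give n7 = 0 and 16 give n7 = 1.

48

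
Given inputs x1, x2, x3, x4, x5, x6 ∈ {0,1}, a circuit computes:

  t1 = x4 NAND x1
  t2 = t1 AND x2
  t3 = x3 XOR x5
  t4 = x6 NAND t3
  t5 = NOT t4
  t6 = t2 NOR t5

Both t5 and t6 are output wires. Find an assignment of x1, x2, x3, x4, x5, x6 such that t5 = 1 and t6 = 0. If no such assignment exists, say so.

x1=1 x2=0 x3=1 x4=1 x5=0 x6=1

Check with x1=1 x2=0 x3=1 x4=1 x5=0 x6=1:
t1 = x4 NAND x1 = 1 NAND 1 = 0
t2 = t1 AND x2 = 0 AND 0 = 0
t3 = x3 XOR x5 = 1 XOR 0 = 1
t4 = x6 NAND t3 = 1 NAND 1 = 0
t5 = NOT t4 = NOT 0 = 1
t6 = t2 NOR t5 = 0 NOR 1 = 0
So t5 = 1 and t6 = 0.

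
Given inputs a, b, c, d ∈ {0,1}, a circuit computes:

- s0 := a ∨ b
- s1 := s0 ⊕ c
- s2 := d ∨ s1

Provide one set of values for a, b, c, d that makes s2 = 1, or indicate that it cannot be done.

s2 = d ∨ s1 must be 1, so at least one of d, s1 is 1.
Check with a=1, b=1, c=0, d=1:
s0 = a ∨ b = 1 ∨ 1 = 1
s1 = s0 ⊕ c = 1 ⊕ 0 = 1
s2 = d ∨ s1 = 1 ∨ 1 = 1
So s2 = 1 as required.

a=1, b=1, c=0, d=1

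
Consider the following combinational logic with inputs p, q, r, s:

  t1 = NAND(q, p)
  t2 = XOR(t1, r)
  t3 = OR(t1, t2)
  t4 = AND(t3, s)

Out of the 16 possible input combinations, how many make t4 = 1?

t4 = AND(t3, s) must be 1, so both t3 = 1 and s = 1.
t3 = OR(t1, t2) must be 1, so at least one of t1, t2 is 1.
Enumerating the 16 input combinations, 7 give t4 = 1 and 9 give t4 = 0.

7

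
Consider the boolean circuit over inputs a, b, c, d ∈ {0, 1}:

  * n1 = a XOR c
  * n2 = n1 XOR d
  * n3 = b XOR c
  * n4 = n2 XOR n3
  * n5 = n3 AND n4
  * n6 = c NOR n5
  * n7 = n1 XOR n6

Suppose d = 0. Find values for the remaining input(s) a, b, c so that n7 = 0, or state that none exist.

Check with d = 0 and a=1, b=1, c=0:
n1 = a XOR c = 1 XOR 0 = 1
n2 = n1 XOR d = 1 XOR 0 = 1
n3 = b XOR c = 1 XOR 0 = 1
n4 = n2 XOR n3 = 1 XOR 1 = 0
n5 = n3 AND n4 = 1 AND 0 = 0
n6 = c NOR n5 = 0 NOR 0 = 1
n7 = n1 XOR n6 = 1 XOR 1 = 0
So n7 = 0.

a=1, b=1, c=0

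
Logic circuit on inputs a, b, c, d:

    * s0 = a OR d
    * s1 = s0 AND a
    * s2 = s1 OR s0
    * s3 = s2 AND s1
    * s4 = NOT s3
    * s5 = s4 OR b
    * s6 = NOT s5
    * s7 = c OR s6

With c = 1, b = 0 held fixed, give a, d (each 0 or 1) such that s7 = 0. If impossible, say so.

With c = 1, b = 0 fixed, none of the 4 settings of a, d give s7 = 0.
For example, with a=1, d=1:
s0 = a OR d = 1 OR 1 = 1
s1 = s0 AND a = 1 AND 1 = 1
s2 = s1 OR s0 = 1 OR 1 = 1
s3 = s2 AND s1 = 1 AND 1 = 1
s4 = NOT s3 = NOT 1 = 0
s5 = s4 OR b = 0 OR 0 = 0
s6 = NOT s5 = NOT 0 = 1
s7 = c OR s6 = 1 OR 1 = 1
giving s7 = 1 ≠ 0.

no solution exists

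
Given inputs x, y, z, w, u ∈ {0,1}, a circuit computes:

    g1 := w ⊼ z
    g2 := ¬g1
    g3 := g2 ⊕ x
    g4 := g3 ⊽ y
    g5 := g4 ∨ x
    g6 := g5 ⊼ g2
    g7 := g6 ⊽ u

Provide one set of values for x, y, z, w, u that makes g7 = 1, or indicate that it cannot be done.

g7 = g6 ⊽ u must be 1, so both g6 = 0 and u = 0.
Check with x=1 y=0 z=1 w=1 u=0:
g1 = w ⊼ z = 1 ⊼ 1 = 0
g2 = ¬g1 = ¬0 = 1
g3 = g2 ⊕ x = 1 ⊕ 1 = 0
g4 = g3 ⊽ y = 0 ⊽ 0 = 1
g5 = g4 ∨ x = 1 ∨ 1 = 1
g6 = g5 ⊼ g2 = 1 ⊼ 1 = 0
g7 = g6 ⊽ u = 0 ⊽ 0 = 1
So g7 = 1 as required.

x=1 y=0 z=1 w=1 u=0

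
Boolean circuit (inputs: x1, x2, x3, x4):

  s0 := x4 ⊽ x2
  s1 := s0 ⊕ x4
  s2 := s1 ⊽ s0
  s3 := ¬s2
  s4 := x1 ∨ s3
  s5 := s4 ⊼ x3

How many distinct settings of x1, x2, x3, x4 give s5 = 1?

s5 = s4 ⊼ x3 must be 1, so at least one of s4, x3 is 0.
Enumerating the 16 input combinations, 9 give s5 = 1 and 7 give s5 = 0.

9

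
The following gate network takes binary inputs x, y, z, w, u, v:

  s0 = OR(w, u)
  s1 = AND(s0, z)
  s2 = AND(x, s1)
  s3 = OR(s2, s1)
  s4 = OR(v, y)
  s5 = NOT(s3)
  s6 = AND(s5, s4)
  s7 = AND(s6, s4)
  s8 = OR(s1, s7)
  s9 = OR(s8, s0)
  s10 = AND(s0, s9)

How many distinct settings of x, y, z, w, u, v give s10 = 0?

16

s10 = AND(s0, s9) must be 0, so at least one of s0, s9 is 0.
Enumerating the 64 input combinations, 16 give s10 = 0 and 48 give s10 = 1.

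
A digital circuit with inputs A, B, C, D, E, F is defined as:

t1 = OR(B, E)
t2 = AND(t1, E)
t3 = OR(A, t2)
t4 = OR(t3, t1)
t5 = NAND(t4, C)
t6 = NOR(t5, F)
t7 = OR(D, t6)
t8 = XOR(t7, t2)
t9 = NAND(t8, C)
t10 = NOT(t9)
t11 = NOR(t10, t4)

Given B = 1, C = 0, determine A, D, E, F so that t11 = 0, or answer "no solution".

t11 = NOR(t10, t4) must be 0, so at least one of t10, t4 is 1.
Check with B = 1, C = 0 and A=0, D=0, E=0, F=0:
t1 = OR(B, E) = OR(1, 0) = 1
t2 = AND(t1, E) = AND(1, 0) = 0
t3 = OR(A, t2) = OR(0, 0) = 0
t4 = OR(t3, t1) = OR(0, 1) = 1
t5 = NAND(t4, C) = NAND(1, 0) = 1
t6 = NOR(t5, F) = NOR(1, 0) = 0
t7 = OR(D, t6) = OR(0, 0) = 0
t8 = XOR(t7, t2) = XOR(0, 0) = 0
t9 = NAND(t8, C) = NAND(0, 0) = 1
t10 = NOT(t9) = NOT 1 = 0
t11 = NOR(t10, t4) = NOR(0, 1) = 0
So t11 = 0.

A=0, D=0, E=0, F=0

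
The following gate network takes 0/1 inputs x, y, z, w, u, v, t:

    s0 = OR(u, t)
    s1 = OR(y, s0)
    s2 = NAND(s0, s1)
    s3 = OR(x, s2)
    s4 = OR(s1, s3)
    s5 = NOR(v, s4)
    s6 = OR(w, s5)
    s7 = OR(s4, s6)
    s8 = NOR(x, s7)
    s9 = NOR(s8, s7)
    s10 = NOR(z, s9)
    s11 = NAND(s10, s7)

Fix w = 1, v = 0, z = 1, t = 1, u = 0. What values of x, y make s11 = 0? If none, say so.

no solution exists

With w = 1, v = 0, z = 1, t = 1, u = 0 fixed, none of the 4 settings of x, y give s11 = 0.
For example, with x=1, y=0:
s0 = OR(u, t) = OR(0, 1) = 1
s1 = OR(y, s0) = OR(0, 1) = 1
s2 = NAND(s0, s1) = NAND(1, 1) = 0
s3 = OR(x, s2) = OR(1, 0) = 1
s4 = OR(s1, s3) = OR(1, 1) = 1
s5 = NOR(v, s4) = NOR(0, 1) = 0
s6 = OR(w, s5) = OR(1, 0) = 1
s7 = OR(s4, s6) = OR(1, 1) = 1
s8 = NOR(x, s7) = NOR(1, 1) = 0
s9 = NOR(s8, s7) = NOR(0, 1) = 0
s10 = NOR(z, s9) = NOR(1, 0) = 0
s11 = NAND(s10, s7) = NAND(0, 1) = 1
giving s11 = 1 ≠ 0.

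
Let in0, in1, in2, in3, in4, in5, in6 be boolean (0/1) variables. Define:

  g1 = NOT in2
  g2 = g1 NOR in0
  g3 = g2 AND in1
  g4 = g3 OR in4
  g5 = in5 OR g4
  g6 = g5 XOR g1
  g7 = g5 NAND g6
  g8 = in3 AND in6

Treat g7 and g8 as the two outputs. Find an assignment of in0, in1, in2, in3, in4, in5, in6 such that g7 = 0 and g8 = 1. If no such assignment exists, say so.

in0=0, in1=1, in2=1, in3=1, in4=1, in5=0, in6=1

Check with in0=0, in1=1, in2=1, in3=1, in4=1, in5=0, in6=1:
g1 = NOT in2 = NOT 1 = 0
g2 = g1 NOR in0 = 0 NOR 0 = 1
g3 = g2 AND in1 = 1 AND 1 = 1
g4 = g3 OR in4 = 1 OR 1 = 1
g5 = in5 OR g4 = 0 OR 1 = 1
g6 = g5 XOR g1 = 1 XOR 0 = 1
g7 = g5 NAND g6 = 1 NAND 1 = 0
g8 = in3 AND in6 = 1 AND 1 = 1
So g7 = 0 and g8 = 1.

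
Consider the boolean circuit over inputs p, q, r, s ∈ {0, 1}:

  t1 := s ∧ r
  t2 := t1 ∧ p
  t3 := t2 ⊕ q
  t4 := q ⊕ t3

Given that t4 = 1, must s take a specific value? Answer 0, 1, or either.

1

t4 = q ⊕ t3 must be 1, so q and t3 differ.
Every assignment with t4 = 1 has s = 1; there are 2 such assignment(s).
  p=1, q=0, r=1, s=1
  p=1, q=1, r=1, s=1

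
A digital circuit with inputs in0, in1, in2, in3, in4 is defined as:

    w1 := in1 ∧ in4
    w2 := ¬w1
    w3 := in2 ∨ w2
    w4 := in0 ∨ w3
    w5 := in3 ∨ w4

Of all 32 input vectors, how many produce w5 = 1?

w5 = in3 ∨ w4 must be 1, so at least one of in3, w4 is 1.
Enumerating the 32 input combinations, 31 give w5 = 1 and 1 give w5 = 0.

31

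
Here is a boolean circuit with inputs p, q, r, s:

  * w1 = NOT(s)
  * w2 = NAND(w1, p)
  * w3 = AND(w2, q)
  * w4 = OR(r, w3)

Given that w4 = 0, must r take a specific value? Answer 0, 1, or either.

0

w4 = OR(r, w3) must be 0, so both r = 0 and w3 = 0.
w3 = AND(w2, q) must be 0, so at least one of w2, q is 0.
Every assignment with w4 = 0 has r = 0; there are 5 such assignment(s).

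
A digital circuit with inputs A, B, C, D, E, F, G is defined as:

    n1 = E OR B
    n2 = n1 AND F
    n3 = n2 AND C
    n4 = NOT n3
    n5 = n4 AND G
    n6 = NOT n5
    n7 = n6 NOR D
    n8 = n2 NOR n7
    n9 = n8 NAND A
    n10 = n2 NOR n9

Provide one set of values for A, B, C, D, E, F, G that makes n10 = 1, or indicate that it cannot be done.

A=1, B=1, C=1, D=1, E=0, F=0, G=0

n10 = n2 NOR n9 must be 1, so both n2 = 0 and n9 = 0.
n2 = n1 AND F must be 0, so at least one of n1, F is 0.
Check with A=1, B=1, C=1, D=1, E=0, F=0, G=0:
n1 = E OR B = 0 OR 1 = 1
n2 = n1 AND F = 1 AND 0 = 0
n3 = n2 AND C = 0 AND 1 = 0
n4 = NOT n3 = NOT 0 = 1
n5 = n4 AND G = 1 AND 0 = 0
n6 = NOT n5 = NOT 0 = 1
n7 = n6 NOR D = 1 NOR 1 = 0
n8 = n2 NOR n7 = 0 NOR 0 = 1
n9 = n8 NAND A = 1 NAND 1 = 0
n10 = n2 NOR n9 = 0 NOR 0 = 1
So n10 = 1 as required.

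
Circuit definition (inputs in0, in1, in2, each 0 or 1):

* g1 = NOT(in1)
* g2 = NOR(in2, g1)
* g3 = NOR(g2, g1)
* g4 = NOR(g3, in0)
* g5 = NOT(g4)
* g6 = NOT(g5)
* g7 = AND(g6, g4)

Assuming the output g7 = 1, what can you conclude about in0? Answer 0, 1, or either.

g7 = AND(g6, g4) must be 1, so both g6 = 1 and g4 = 1.
g6 = NOT(g5) must be 1, so g5 = 0.
Every assignment with g7 = 1 has in0 = 0; there are 3 such assignment(s).
  in0=0, in1=0, in2=0
  in0=0, in1=0, in2=1
  in0=0, in1=1, in2=0

0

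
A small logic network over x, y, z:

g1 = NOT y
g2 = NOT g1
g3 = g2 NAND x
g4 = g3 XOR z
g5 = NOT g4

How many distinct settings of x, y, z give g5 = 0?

4

g5 = NOT g4 must be 0, so g4 = 1.
g4 = g3 XOR z must be 1, so g3 and z differ.
Satisfying assignments:
  x=0, y=0, z=0
  x=0, y=1, z=0
  x=1, y=0, z=0
  x=1, y=1, z=1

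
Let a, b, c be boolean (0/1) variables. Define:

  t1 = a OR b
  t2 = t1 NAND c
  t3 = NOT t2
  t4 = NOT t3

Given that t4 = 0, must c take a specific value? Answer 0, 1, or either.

1

t4 = NOT t3 must be 0, so t3 = 1.
t3 = NOT t2 must be 1, so t2 = 0.
t2 = t1 NAND c must be 0, so both t1 = 1 and c = 1.
Every assignment with t4 = 0 has c = 1; there are 3 such assignment(s).
  a=0, b=1, c=1
  a=1, b=0, c=1
  a=1, b=1, c=1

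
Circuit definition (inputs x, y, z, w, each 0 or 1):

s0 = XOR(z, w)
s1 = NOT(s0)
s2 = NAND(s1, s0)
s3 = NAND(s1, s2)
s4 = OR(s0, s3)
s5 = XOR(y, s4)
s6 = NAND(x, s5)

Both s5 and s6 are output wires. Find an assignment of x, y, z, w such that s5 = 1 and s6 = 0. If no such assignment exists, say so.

x=1, y=0, z=1, w=0

Check with x=1, y=0, z=1, w=0:
s0 = XOR(z, w) = XOR(1, 0) = 1
s1 = NOT(s0) = NOT 1 = 0
s2 = NAND(s1, s0) = NAND(0, 1) = 1
s3 = NAND(s1, s2) = NAND(0, 1) = 1
s4 = OR(s0, s3) = OR(1, 1) = 1
s5 = XOR(y, s4) = XOR(0, 1) = 1
s6 = NAND(x, s5) = NAND(1, 1) = 0
So s5 = 1 and s6 = 0.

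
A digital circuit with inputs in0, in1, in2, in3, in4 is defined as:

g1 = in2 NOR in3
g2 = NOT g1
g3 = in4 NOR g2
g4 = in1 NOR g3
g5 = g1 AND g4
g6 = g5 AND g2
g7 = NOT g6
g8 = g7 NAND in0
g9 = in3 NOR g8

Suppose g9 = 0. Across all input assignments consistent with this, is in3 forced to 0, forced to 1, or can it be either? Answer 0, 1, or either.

either

Both values of in3 occur among assignments with g9 = 0:
  in3=0: in0=0, in1=0, in2=0, in3=0, in4=0
  in3=1: in0=0, in1=0, in2=0, in3=1, in4=0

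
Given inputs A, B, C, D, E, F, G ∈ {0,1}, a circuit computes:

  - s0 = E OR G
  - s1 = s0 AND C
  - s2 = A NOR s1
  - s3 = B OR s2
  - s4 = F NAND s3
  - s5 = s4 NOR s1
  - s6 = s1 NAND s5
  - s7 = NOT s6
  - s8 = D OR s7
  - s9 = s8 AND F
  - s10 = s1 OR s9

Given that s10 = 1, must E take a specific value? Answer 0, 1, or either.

Both values of E occur among assignments with s10 = 1:
  E=0: A=0, B=0, C=0, D=1, E=0, F=1, G=0
  E=1: A=0, B=0, C=0, D=1, E=1, F=1, G=0

either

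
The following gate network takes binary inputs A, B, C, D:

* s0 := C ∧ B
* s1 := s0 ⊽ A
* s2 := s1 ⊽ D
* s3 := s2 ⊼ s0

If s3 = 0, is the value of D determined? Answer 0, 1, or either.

s3 = s2 ⊼ s0 must be 0, so both s2 = 1 and s0 = 1.
Every assignment with s3 = 0 has D = 0; there are 2 such assignment(s).
  A=0, B=1, C=1, D=0
  A=1, B=1, C=1, D=0

0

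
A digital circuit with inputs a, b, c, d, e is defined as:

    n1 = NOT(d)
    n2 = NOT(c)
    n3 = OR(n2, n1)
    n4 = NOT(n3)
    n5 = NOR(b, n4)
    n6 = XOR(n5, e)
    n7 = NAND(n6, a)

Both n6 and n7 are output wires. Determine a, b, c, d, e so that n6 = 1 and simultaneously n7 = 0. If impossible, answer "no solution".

a=1, b=0, c=1, d=0, e=0

Check with a=1, b=0, c=1, d=0, e=0:
n1 = NOT(d) = NOT 0 = 1
n2 = NOT(c) = NOT 1 = 0
n3 = OR(n2, n1) = OR(0, 1) = 1
n4 = NOT(n3) = NOT 1 = 0
n5 = NOR(b, n4) = NOR(0, 0) = 1
n6 = XOR(n5, e) = XOR(1, 0) = 1
n7 = NAND(n6, a) = NAND(1, 1) = 0
So n6 = 1 and n7 = 0.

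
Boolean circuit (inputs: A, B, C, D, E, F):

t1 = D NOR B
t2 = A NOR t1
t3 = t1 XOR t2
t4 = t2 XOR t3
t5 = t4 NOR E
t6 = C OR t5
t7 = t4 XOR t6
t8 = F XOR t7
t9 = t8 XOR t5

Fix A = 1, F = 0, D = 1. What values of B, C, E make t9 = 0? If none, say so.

t9 = t8 XOR t5 must be 0, so t8 and t5 are equal.
Check with A = 1, F = 0, D = 1 and B=1, C=0, E=0:
t1 = D NOR B = 1 NOR 1 = 0
t2 = A NOR t1 = 1 NOR 0 = 0
t3 = t1 XOR t2 = 0 XOR 0 = 0
t4 = t2 XOR t3 = 0 XOR 0 = 0
t5 = t4 NOR E = 0 NOR 0 = 1
t6 = C OR t5 = 0 OR 1 = 1
t7 = t4 XOR t6 = 0 XOR 1 = 1
t8 = F XOR t7 = 0 XOR 1 = 1
t9 = t8 XOR t5 = 1 XOR 1 = 0
So t9 = 0.

B=1 C=0 E=0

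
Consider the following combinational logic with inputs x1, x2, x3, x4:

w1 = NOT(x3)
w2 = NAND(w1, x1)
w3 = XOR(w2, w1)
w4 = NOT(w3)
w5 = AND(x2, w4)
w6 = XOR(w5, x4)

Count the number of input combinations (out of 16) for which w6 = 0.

8

w6 = XOR(w5, x4) must be 0, so w5 and x4 are equal.
Enumerating the 16 input combinations, 8 give w6 = 0 and 8 give w6 = 1.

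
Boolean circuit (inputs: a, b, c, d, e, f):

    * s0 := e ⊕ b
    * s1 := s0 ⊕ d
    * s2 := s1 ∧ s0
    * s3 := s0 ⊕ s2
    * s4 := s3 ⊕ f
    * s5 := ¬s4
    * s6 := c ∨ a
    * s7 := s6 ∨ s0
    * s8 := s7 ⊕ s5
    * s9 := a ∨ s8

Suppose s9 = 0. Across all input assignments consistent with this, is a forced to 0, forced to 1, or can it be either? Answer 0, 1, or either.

0

s9 = a ∨ s8 must be 0, so both a = 0 and s8 = 0.
s8 = s7 ⊕ s5 must be 0, so s7 and s5 are equal.
Every assignment with s9 = 0 has a = 0; there are 16 such assignment(s).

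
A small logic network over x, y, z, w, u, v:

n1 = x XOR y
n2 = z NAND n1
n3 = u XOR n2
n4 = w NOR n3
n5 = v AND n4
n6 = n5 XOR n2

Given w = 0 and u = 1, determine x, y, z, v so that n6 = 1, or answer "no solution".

x=1 y=1 z=0 v=0

Check with w = 0 and u = 1 and x=1, y=1, z=0, v=0:
n1 = x XOR y = 1 XOR 1 = 0
n2 = z NAND n1 = 0 NAND 0 = 1
n3 = u XOR n2 = 1 XOR 1 = 0
n4 = w NOR n3 = 0 NOR 0 = 1
n5 = v AND n4 = 0 AND 1 = 0
n6 = n5 XOR n2 = 0 XOR 1 = 1
So n6 = 1.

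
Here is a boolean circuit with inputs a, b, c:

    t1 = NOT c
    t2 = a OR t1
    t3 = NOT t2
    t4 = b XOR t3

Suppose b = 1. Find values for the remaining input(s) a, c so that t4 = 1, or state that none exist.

Check with b = 1 and a=0, c=0:
t1 = NOT c = NOT 0 = 1
t2 = a OR t1 = 0 OR 1 = 1
t3 = NOT t2 = NOT 1 = 0
t4 = b XOR t3 = 1 XOR 0 = 1
So t4 = 1.

a=0 c=0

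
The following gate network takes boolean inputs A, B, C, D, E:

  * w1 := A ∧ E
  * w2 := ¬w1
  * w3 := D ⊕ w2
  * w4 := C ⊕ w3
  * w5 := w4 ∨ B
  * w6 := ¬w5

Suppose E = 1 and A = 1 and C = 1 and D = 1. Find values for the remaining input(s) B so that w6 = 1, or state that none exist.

B=0

w6 = ¬w5 must be 1, so w5 = 0.
w5 = w4 ∨ B must be 0, so both w4 = 0 and B = 0.
Check with E = 1 and A = 1 and C = 1 and D = 1 and B=0:
w1 = A ∧ E = 1 ∧ 1 = 1
w2 = ¬w1 = ¬1 = 0
w3 = D ⊕ w2 = 1 ⊕ 0 = 1
w4 = C ⊕ w3 = 1 ⊕ 1 = 0
w5 = w4 ∨ B = 0 ∨ 0 = 0
w6 = ¬w5 = ¬0 = 1
So w6 = 1.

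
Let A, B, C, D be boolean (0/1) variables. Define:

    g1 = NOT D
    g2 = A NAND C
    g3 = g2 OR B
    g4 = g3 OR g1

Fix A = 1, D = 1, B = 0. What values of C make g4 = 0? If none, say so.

C=1

Check with A = 1, D = 1, B = 0 and C=1:
g1 = NOT D = NOT 1 = 0
g2 = A NAND C = 1 NAND 1 = 0
g3 = g2 OR B = 0 OR 0 = 0
g4 = g3 OR g1 = 0 OR 0 = 0
So g4 = 0.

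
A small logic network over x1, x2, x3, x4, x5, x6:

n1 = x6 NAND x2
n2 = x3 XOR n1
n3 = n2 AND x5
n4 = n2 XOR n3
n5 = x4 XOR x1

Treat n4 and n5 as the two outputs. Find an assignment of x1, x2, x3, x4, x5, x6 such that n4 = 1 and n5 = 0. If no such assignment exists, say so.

Check with x1=1, x2=0, x3=0, x4=1, x5=0, x6=0:
n1 = x6 NAND x2 = 0 NAND 0 = 1
n2 = x3 XOR n1 = 0 XOR 1 = 1
n3 = n2 AND x5 = 1 AND 0 = 0
n4 = n2 XOR n3 = 1 XOR 0 = 1
n5 = x4 XOR x1 = 1 XOR 1 = 0
So n4 = 1 and n5 = 0.

x1=1, x2=0, x3=0, x4=1, x5=0, x6=0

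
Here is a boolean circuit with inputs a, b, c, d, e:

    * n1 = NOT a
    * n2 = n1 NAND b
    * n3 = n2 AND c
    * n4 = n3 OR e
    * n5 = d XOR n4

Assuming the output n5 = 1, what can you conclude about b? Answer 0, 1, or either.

Both values of b occur among assignments with n5 = 1:
  b=0: a=0, b=0, c=0, d=0, e=1
  b=1: a=0, b=1, c=0, d=0, e=1

either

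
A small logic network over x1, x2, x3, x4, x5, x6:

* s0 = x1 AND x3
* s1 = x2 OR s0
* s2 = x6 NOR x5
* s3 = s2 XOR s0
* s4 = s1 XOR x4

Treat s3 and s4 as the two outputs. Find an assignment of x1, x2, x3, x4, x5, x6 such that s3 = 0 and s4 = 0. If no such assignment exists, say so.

Check with x1=0, x2=0, x3=0, x4=0, x5=0, x6=1:
s0 = x1 AND x3 = 0 AND 0 = 0
s1 = x2 OR s0 = 0 OR 0 = 0
s2 = x6 NOR x5 = 1 NOR 0 = 0
s3 = s2 XOR s0 = 0 XOR 0 = 0
s4 = s1 XOR x4 = 0 XOR 0 = 0
So s3 = 0 and s4 = 0.

x1=0, x2=0, x3=0, x4=0, x5=0, x6=1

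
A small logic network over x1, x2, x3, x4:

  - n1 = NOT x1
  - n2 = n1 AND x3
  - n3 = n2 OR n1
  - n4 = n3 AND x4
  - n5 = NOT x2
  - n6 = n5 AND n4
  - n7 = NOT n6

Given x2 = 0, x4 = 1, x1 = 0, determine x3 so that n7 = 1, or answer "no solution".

With x2 = 0, x4 = 1, x1 = 0 fixed, none of the 2 settings of x3 give n7 = 1.
For example, with x3=0:
n1 = NOT x1 = NOT 0 = 1
n2 = n1 AND x3 = 1 AND 0 = 0
n3 = n2 OR n1 = 0 OR 1 = 1
n4 = n3 AND x4 = 1 AND 1 = 1
n5 = NOT x2 = NOT 0 = 1
n6 = n5 AND n4 = 1 AND 1 = 1
n7 = NOT n6 = NOT 1 = 0
giving n7 = 0 ≠ 1.

no solution exists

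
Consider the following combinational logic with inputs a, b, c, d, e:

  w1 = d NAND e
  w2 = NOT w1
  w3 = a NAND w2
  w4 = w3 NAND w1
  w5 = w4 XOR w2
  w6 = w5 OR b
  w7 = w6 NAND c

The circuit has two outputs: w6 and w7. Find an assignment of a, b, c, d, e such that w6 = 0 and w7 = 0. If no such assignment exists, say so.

no solution exists

Across all 32 input combinations, none give both w6 = 0 and w7 = 0.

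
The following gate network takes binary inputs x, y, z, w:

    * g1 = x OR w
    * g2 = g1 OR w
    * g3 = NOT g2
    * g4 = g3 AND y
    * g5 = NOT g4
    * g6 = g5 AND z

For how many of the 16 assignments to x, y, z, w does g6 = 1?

g6 = g5 AND z must be 1, so both g5 = 1 and z = 1.
Enumerating the 16 input combinations, 7 give g6 = 1 and 9 give g6 = 0.

7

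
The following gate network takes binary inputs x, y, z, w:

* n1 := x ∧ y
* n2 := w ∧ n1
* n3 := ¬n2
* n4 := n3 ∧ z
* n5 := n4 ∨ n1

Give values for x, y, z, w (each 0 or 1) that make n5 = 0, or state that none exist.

x=1, y=0, z=0, w=0

Check with x=1, y=0, z=0, w=0:
n1 = x ∧ y = 1 ∧ 0 = 0
n2 = w ∧ n1 = 0 ∧ 0 = 0
n3 = ¬n2 = ¬0 = 1
n4 = n3 ∧ z = 1 ∧ 0 = 0
n5 = n4 ∨ n1 = 0 ∨ 0 = 0
So n5 = 0 as required.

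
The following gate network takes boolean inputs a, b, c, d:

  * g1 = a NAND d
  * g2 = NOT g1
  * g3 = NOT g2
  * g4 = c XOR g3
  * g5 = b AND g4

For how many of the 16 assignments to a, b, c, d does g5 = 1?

4

g5 = b AND g4 must be 1, so both b = 1 and g4 = 1.
g4 = c XOR g3 must be 1, so c and g3 differ.
Satisfying assignments:
  a=0, b=1, c=0, d=0
  a=0, b=1, c=0, d=1
  a=1, b=1, c=0, d=0
  a=1, b=1, c=1, d=1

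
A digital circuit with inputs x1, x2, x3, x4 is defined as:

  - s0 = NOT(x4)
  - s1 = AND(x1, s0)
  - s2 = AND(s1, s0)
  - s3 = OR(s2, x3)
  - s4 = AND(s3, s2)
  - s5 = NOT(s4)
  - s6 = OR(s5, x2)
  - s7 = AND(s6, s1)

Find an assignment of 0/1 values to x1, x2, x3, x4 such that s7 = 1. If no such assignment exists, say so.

x1=1, x2=1, x3=1, x4=0

Check with x1=1, x2=1, x3=1, x4=0:
s0 = NOT(x4) = NOT 0 = 1
s1 = AND(x1, s0) = AND(1, 1) = 1
s2 = AND(s1, s0) = AND(1, 1) = 1
s3 = OR(s2, x3) = OR(1, 1) = 1
s4 = AND(s3, s2) = AND(1, 1) = 1
s5 = NOT(s4) = NOT 1 = 0
s6 = OR(s5, x2) = OR(0, 1) = 1
s7 = AND(s6, s1) = AND(1, 1) = 1
So s7 = 1 as required.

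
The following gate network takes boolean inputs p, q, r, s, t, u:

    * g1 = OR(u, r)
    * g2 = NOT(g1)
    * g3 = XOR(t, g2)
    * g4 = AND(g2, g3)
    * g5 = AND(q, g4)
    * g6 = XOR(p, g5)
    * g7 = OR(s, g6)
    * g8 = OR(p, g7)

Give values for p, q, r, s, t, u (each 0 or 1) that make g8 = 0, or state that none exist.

p=0 q=0 r=1 s=0 t=1 u=0

g8 = OR(p, g7) must be 0, so both p = 0 and g7 = 0.
g7 = OR(s, g6) must be 0, so both s = 0 and g6 = 0.
g6 = XOR(p, g5) must be 0, so p and g5 are equal.
Check with p=0 q=0 r=1 s=0 t=1 u=0:
g1 = OR(u, r) = OR(0, 1) = 1
g2 = NOT(g1) = NOT 1 = 0
g3 = XOR(t, g2) = XOR(1, 0) = 1
g4 = AND(g2, g3) = AND(0, 1) = 0
g5 = AND(q, g4) = AND(0, 0) = 0
g6 = XOR(p, g5) = XOR(0, 0) = 0
g7 = OR(s, g6) = OR(0, 0) = 0
g8 = OR(p, g7) = OR(0, 0) = 0
So g8 = 0 as required.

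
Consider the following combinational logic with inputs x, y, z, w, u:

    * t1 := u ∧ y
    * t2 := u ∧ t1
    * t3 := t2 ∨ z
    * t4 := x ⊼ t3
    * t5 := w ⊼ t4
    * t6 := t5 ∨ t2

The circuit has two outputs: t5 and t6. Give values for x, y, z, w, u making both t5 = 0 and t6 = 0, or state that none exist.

x=0, y=0, z=0, w=1, u=0

Check with x=0, y=0, z=0, w=1, u=0:
t1 = u ∧ y = 0 ∧ 0 = 0
t2 = u ∧ t1 = 0 ∧ 0 = 0
t3 = t2 ∨ z = 0 ∨ 0 = 0
t4 = x ⊼ t3 = 0 ⊼ 0 = 1
t5 = w ⊼ t4 = 1 ⊼ 1 = 0
t6 = t5 ∨ t2 = 0 ∨ 0 = 0
So t5 = 0 and t6 = 0.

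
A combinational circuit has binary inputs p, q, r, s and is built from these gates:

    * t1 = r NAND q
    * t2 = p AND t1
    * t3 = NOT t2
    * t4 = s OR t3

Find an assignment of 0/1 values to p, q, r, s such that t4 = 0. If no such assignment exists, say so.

p=1 q=1 r=0 s=0

t4 = s OR t3 must be 0, so both s = 0 and t3 = 0.
t3 = NOT t2 must be 0, so t2 = 1.
t2 = p AND t1 must be 1, so both p = 1 and t1 = 1.
Check with p=1 q=1 r=0 s=0:
t1 = r NAND q = 0 NAND 1 = 1
t2 = p AND t1 = 1 AND 1 = 1
t3 = NOT t2 = NOT 1 = 0
t4 = s OR t3 = 0 OR 0 = 0
So t4 = 0 as required.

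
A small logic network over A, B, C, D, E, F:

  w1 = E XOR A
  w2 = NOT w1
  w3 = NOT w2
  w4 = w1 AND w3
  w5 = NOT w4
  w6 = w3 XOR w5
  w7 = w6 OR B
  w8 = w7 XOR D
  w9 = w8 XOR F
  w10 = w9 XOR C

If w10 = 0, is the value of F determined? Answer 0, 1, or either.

either

Both values of F occur among assignments with w10 = 0:
  F=0: A=0, B=0, C=0, D=1, E=0, F=0
  F=1: A=0, B=0, C=0, D=0, E=0, F=1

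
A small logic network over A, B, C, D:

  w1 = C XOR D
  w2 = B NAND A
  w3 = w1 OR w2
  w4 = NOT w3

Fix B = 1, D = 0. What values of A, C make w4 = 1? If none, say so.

w4 = NOT w3 must be 1, so w3 = 0.
w3 = w1 OR w2 must be 0, so both w1 = 0 and w2 = 0.
Check with B = 1, D = 0 and A=1, C=0:
w1 = C XOR D = 0 XOR 0 = 0
w2 = B NAND A = 1 NAND 1 = 0
w3 = w1 OR w2 = 0 OR 0 = 0
w4 = NOT w3 = NOT 0 = 1
So w4 = 1.

A=1 C=0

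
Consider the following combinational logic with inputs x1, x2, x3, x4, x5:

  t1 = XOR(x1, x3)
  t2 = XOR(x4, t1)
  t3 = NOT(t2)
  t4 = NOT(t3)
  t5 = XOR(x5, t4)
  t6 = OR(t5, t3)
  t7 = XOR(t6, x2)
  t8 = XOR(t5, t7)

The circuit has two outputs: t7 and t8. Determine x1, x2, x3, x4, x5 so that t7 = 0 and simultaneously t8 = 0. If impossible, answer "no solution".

Check with x1=0 x2=0 x3=0 x4=1 x5=1:
t1 = XOR(x1, x3) = XOR(0, 0) = 0
t2 = XOR(x4, t1) = XOR(1, 0) = 1
t3 = NOT(t2) = NOT 1 = 0
t4 = NOT(t3) = NOT 0 = 1
t5 = XOR(x5, t4) = XOR(1, 1) = 0
t6 = OR(t5, t3) = OR(0, 0) = 0
t7 = XOR(t6, x2) = XOR(0, 0) = 0
t8 = XOR(t5, t7) = XOR(0, 0) = 0
So t7 = 0 and t8 = 0.

x1=0 x2=0 x3=0 x4=1 x5=1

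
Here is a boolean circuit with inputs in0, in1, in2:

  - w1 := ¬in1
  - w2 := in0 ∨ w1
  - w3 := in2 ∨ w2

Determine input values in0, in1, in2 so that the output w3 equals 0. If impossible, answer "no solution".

w3 = in2 ∨ w2 must be 0, so both in2 = 0 and w2 = 0.
w2 = in0 ∨ w1 must be 0, so both in0 = 0 and w1 = 0.
w1 = ¬in1 must be 0, so in1 = 1.
Check with in0=0, in1=1, in2=0:
w1 = ¬in1 = ¬1 = 0
w2 = in0 ∨ w1 = 0 ∨ 0 = 0
w3 = in2 ∨ w2 = 0 ∨ 0 = 0
So w3 = 0 as required.

in0=0, in1=1, in2=0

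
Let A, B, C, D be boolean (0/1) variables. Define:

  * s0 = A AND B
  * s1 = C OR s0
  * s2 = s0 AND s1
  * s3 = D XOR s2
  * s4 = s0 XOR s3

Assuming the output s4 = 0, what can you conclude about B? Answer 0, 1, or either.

Both values of B occur among assignments with s4 = 0:
  B=0: A=0, B=0, C=0, D=0
  B=1: A=0, B=1, C=0, D=0

either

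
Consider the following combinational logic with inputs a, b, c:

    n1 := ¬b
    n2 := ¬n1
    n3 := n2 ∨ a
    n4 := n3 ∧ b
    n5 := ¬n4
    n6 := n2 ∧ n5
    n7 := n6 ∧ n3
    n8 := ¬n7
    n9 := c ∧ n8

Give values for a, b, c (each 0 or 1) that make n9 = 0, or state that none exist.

a=0 b=1 c=0

n9 = c ∧ n8 must be 0, so at least one of c, n8 is 0.
Check with a=0 b=1 c=0:
n1 = ¬b = ¬1 = 0
n2 = ¬n1 = ¬0 = 1
n3 = n2 ∨ a = 1 ∨ 0 = 1
n4 = n3 ∧ b = 1 ∧ 1 = 1
n5 = ¬n4 = ¬1 = 0
n6 = n2 ∧ n5 = 1 ∧ 0 = 0
n7 = n6 ∧ n3 = 0 ∧ 1 = 0
n8 = ¬n7 = ¬0 = 1
n9 = c ∧ n8 = 0 ∧ 1 = 0
So n9 = 0 as required.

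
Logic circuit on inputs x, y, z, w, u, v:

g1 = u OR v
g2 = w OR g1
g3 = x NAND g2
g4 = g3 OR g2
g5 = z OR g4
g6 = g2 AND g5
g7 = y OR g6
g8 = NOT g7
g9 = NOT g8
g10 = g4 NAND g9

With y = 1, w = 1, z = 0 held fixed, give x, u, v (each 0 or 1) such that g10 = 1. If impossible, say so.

With y = 1, w = 1, z = 0 fixed, none of the 8 settings of x, u, v give g10 = 1.
For example, with x=0, u=1, v=0:
g1 = u OR v = 1 OR 0 = 1
g2 = w OR g1 = 1 OR 1 = 1
g3 = x NAND g2 = 0 NAND 1 = 1
g4 = g3 OR g2 = 1 OR 1 = 1
g5 = z OR g4 = 0 OR 1 = 1
g6 = g2 AND g5 = 1 AND 1 = 1
g7 = y OR g6 = 1 OR 1 = 1
g8 = NOT g7 = NOT 1 = 0
g9 = NOT g8 = NOT 0 = 1
g10 = g4 NAND g9 = 1 NAND 1 = 0
giving g10 = 0 ≠ 1.

no solution exists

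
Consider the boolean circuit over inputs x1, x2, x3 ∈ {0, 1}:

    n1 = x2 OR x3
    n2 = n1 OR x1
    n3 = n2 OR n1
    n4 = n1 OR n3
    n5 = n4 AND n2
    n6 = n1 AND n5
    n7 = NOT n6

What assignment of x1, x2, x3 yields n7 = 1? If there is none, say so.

Check with x1=0 x2=0 x3=0:
n1 = x2 OR x3 = 0 OR 0 = 0
n2 = n1 OR x1 = 0 OR 0 = 0
n3 = n2 OR n1 = 0 OR 0 = 0
n4 = n1 OR n3 = 0 OR 0 = 0
n5 = n4 AND n2 = 0 AND 0 = 0
n6 = n1 AND n5 = 0 AND 0 = 0
n7 = NOT n6 = NOT 0 = 1
So n7 = 1 as required.

x1=0 x2=0 x3=0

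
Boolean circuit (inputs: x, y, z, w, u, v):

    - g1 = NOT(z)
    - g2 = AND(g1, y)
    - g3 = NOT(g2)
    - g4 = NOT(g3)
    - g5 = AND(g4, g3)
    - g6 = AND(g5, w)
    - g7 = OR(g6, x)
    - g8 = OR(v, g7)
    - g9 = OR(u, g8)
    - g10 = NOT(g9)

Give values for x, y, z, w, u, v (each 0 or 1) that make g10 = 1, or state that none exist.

x=0, y=1, z=0, w=0, u=0, v=0

g10 = NOT(g9) must be 1, so g9 = 0.
g9 = OR(u, g8) must be 0, so both u = 0 and g8 = 0.
g8 = OR(v, g7) must be 0, so both v = 0 and g7 = 0.
Check with x=0, y=1, z=0, w=0, u=0, v=0:
g1 = NOT(z) = NOT 0 = 1
g2 = AND(g1, y) = AND(1, 1) = 1
g3 = NOT(g2) = NOT 1 = 0
g4 = NOT(g3) = NOT 0 = 1
g5 = AND(g4, g3) = AND(1, 0) = 0
g6 = AND(g5, w) = AND(0, 0) = 0
g7 = OR(g6, x) = OR(0, 0) = 0
g8 = OR(v, g7) = OR(0, 0) = 0
g9 = OR(u, g8) = OR(0, 0) = 0
g10 = NOT(g9) = NOT 0 = 1
So g10 = 1 as required.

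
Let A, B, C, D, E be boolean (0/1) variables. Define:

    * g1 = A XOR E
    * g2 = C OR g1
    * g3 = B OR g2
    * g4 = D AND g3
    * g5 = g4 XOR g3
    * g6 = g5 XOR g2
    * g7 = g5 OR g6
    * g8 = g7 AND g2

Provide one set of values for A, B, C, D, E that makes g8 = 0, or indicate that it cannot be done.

g8 = g7 AND g2 must be 0, so at least one of g7, g2 is 0.
Check with A=1, B=0, C=0, D=0, E=1:
g1 = A XOR E = 1 XOR 1 = 0
g2 = C OR g1 = 0 OR 0 = 0
g3 = B OR g2 = 0 OR 0 = 0
g4 = D AND g3 = 0 AND 0 = 0
g5 = g4 XOR g3 = 0 XOR 0 = 0
g6 = g5 XOR g2 = 0 XOR 0 = 0
g7 = g5 OR g6 = 0 OR 0 = 0
g8 = g7 AND g2 = 0 AND 0 = 0
So g8 = 0 as required.

A=1, B=0, C=0, D=0, E=1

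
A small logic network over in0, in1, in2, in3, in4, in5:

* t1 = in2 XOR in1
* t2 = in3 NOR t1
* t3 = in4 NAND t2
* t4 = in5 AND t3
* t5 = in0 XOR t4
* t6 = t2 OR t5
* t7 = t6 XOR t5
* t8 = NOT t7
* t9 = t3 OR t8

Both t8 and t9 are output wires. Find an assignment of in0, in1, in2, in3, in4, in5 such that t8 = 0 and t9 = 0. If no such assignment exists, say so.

Check with in0=0 in1=0 in2=0 in3=0 in4=1 in5=1:
t1 = in2 XOR in1 = 0 XOR 0 = 0
t2 = in3 NOR t1 = 0 NOR 0 = 1
t3 = in4 NAND t2 = 1 NAND 1 = 0
t4 = in5 AND t3 = 1 AND 0 = 0
t5 = in0 XOR t4 = 0 XOR 0 = 0
t6 = t2 OR t5 = 1 OR 0 = 1
t7 = t6 XOR t5 = 1 XOR 0 = 1
t8 = NOT t7 = NOT 1 = 0
t9 = t3 OR t8 = 0 OR 0 = 0
So t8 = 0 and t9 = 0.

in0=0 in1=0 in2=0 in3=0 in4=1 in5=1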